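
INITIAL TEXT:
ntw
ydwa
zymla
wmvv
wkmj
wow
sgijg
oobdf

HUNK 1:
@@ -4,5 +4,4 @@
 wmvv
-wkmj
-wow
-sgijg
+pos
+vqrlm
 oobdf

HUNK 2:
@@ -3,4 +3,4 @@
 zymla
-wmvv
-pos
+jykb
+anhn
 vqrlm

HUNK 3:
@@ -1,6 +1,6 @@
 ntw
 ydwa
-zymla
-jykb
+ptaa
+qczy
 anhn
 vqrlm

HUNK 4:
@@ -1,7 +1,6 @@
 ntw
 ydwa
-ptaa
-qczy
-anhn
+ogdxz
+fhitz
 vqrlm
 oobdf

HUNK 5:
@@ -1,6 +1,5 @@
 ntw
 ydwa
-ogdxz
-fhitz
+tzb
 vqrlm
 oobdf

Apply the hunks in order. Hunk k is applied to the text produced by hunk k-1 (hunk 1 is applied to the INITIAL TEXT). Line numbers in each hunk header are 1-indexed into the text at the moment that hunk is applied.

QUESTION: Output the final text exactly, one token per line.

Answer: ntw
ydwa
tzb
vqrlm
oobdf

Derivation:
Hunk 1: at line 4 remove [wkmj,wow,sgijg] add [pos,vqrlm] -> 7 lines: ntw ydwa zymla wmvv pos vqrlm oobdf
Hunk 2: at line 3 remove [wmvv,pos] add [jykb,anhn] -> 7 lines: ntw ydwa zymla jykb anhn vqrlm oobdf
Hunk 3: at line 1 remove [zymla,jykb] add [ptaa,qczy] -> 7 lines: ntw ydwa ptaa qczy anhn vqrlm oobdf
Hunk 4: at line 1 remove [ptaa,qczy,anhn] add [ogdxz,fhitz] -> 6 lines: ntw ydwa ogdxz fhitz vqrlm oobdf
Hunk 5: at line 1 remove [ogdxz,fhitz] add [tzb] -> 5 lines: ntw ydwa tzb vqrlm oobdf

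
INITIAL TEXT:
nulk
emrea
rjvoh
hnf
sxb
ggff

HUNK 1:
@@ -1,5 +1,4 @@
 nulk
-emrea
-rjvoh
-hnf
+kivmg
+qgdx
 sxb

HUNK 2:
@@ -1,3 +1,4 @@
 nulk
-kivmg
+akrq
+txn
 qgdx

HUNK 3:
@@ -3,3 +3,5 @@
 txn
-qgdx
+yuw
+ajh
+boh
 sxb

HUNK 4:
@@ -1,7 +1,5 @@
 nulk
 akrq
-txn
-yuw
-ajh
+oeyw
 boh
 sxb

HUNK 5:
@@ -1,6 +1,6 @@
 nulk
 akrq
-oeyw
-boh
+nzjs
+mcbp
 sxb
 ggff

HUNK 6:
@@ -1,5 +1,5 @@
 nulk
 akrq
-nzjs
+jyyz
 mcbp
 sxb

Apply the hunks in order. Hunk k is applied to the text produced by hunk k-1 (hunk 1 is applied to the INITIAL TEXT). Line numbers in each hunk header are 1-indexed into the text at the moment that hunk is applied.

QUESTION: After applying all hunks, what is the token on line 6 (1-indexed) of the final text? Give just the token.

Answer: ggff

Derivation:
Hunk 1: at line 1 remove [emrea,rjvoh,hnf] add [kivmg,qgdx] -> 5 lines: nulk kivmg qgdx sxb ggff
Hunk 2: at line 1 remove [kivmg] add [akrq,txn] -> 6 lines: nulk akrq txn qgdx sxb ggff
Hunk 3: at line 3 remove [qgdx] add [yuw,ajh,boh] -> 8 lines: nulk akrq txn yuw ajh boh sxb ggff
Hunk 4: at line 1 remove [txn,yuw,ajh] add [oeyw] -> 6 lines: nulk akrq oeyw boh sxb ggff
Hunk 5: at line 1 remove [oeyw,boh] add [nzjs,mcbp] -> 6 lines: nulk akrq nzjs mcbp sxb ggff
Hunk 6: at line 1 remove [nzjs] add [jyyz] -> 6 lines: nulk akrq jyyz mcbp sxb ggff
Final line 6: ggff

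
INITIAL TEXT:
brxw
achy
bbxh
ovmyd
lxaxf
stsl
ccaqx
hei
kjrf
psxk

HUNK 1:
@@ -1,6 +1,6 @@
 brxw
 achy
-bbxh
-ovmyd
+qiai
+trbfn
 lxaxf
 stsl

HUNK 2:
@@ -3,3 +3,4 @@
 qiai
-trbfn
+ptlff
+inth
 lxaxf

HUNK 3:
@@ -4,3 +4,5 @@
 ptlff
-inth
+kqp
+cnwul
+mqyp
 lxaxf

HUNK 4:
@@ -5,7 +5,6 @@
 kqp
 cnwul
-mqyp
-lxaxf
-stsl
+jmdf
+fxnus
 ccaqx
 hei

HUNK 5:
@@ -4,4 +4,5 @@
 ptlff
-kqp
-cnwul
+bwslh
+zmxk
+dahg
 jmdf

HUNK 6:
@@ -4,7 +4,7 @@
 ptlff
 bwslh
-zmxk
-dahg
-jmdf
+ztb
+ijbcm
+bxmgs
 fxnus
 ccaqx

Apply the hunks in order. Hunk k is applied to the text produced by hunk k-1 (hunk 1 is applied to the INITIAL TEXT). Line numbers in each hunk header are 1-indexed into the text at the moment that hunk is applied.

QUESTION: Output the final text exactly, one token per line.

Hunk 1: at line 1 remove [bbxh,ovmyd] add [qiai,trbfn] -> 10 lines: brxw achy qiai trbfn lxaxf stsl ccaqx hei kjrf psxk
Hunk 2: at line 3 remove [trbfn] add [ptlff,inth] -> 11 lines: brxw achy qiai ptlff inth lxaxf stsl ccaqx hei kjrf psxk
Hunk 3: at line 4 remove [inth] add [kqp,cnwul,mqyp] -> 13 lines: brxw achy qiai ptlff kqp cnwul mqyp lxaxf stsl ccaqx hei kjrf psxk
Hunk 4: at line 5 remove [mqyp,lxaxf,stsl] add [jmdf,fxnus] -> 12 lines: brxw achy qiai ptlff kqp cnwul jmdf fxnus ccaqx hei kjrf psxk
Hunk 5: at line 4 remove [kqp,cnwul] add [bwslh,zmxk,dahg] -> 13 lines: brxw achy qiai ptlff bwslh zmxk dahg jmdf fxnus ccaqx hei kjrf psxk
Hunk 6: at line 4 remove [zmxk,dahg,jmdf] add [ztb,ijbcm,bxmgs] -> 13 lines: brxw achy qiai ptlff bwslh ztb ijbcm bxmgs fxnus ccaqx hei kjrf psxk

Answer: brxw
achy
qiai
ptlff
bwslh
ztb
ijbcm
bxmgs
fxnus
ccaqx
hei
kjrf
psxk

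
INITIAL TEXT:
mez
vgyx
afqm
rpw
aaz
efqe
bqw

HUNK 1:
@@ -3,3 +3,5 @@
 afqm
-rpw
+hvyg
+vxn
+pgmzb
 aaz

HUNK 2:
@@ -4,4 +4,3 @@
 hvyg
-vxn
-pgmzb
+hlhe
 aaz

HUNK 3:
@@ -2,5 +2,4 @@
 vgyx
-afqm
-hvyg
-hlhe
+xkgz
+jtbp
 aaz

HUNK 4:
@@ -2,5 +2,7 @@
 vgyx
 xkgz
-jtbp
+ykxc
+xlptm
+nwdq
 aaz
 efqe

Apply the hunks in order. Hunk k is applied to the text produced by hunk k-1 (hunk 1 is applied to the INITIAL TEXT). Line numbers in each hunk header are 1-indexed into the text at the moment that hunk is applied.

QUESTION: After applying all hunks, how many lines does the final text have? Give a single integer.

Answer: 9

Derivation:
Hunk 1: at line 3 remove [rpw] add [hvyg,vxn,pgmzb] -> 9 lines: mez vgyx afqm hvyg vxn pgmzb aaz efqe bqw
Hunk 2: at line 4 remove [vxn,pgmzb] add [hlhe] -> 8 lines: mez vgyx afqm hvyg hlhe aaz efqe bqw
Hunk 3: at line 2 remove [afqm,hvyg,hlhe] add [xkgz,jtbp] -> 7 lines: mez vgyx xkgz jtbp aaz efqe bqw
Hunk 4: at line 2 remove [jtbp] add [ykxc,xlptm,nwdq] -> 9 lines: mez vgyx xkgz ykxc xlptm nwdq aaz efqe bqw
Final line count: 9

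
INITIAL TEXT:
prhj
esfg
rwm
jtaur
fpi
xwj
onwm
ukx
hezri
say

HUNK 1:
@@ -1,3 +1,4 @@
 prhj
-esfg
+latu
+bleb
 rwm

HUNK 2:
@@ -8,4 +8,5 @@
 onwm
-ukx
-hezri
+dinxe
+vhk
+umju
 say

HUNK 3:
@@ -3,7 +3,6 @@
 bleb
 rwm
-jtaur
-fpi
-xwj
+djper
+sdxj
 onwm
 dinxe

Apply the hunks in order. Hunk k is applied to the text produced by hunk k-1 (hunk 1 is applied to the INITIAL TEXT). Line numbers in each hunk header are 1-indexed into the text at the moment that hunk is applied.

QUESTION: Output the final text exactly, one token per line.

Hunk 1: at line 1 remove [esfg] add [latu,bleb] -> 11 lines: prhj latu bleb rwm jtaur fpi xwj onwm ukx hezri say
Hunk 2: at line 8 remove [ukx,hezri] add [dinxe,vhk,umju] -> 12 lines: prhj latu bleb rwm jtaur fpi xwj onwm dinxe vhk umju say
Hunk 3: at line 3 remove [jtaur,fpi,xwj] add [djper,sdxj] -> 11 lines: prhj latu bleb rwm djper sdxj onwm dinxe vhk umju say

Answer: prhj
latu
bleb
rwm
djper
sdxj
onwm
dinxe
vhk
umju
say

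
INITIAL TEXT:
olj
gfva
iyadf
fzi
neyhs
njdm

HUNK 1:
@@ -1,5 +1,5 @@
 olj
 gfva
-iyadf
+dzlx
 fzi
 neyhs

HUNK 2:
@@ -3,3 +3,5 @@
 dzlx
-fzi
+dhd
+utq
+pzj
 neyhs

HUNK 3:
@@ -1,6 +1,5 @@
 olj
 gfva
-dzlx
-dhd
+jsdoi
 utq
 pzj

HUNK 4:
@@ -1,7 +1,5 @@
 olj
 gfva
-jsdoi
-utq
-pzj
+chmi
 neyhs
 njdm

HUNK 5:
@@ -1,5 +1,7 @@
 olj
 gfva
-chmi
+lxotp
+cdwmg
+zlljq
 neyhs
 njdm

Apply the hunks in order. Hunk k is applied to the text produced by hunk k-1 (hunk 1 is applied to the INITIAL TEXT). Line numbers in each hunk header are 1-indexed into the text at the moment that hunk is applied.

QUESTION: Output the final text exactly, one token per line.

Hunk 1: at line 1 remove [iyadf] add [dzlx] -> 6 lines: olj gfva dzlx fzi neyhs njdm
Hunk 2: at line 3 remove [fzi] add [dhd,utq,pzj] -> 8 lines: olj gfva dzlx dhd utq pzj neyhs njdm
Hunk 3: at line 1 remove [dzlx,dhd] add [jsdoi] -> 7 lines: olj gfva jsdoi utq pzj neyhs njdm
Hunk 4: at line 1 remove [jsdoi,utq,pzj] add [chmi] -> 5 lines: olj gfva chmi neyhs njdm
Hunk 5: at line 1 remove [chmi] add [lxotp,cdwmg,zlljq] -> 7 lines: olj gfva lxotp cdwmg zlljq neyhs njdm

Answer: olj
gfva
lxotp
cdwmg
zlljq
neyhs
njdm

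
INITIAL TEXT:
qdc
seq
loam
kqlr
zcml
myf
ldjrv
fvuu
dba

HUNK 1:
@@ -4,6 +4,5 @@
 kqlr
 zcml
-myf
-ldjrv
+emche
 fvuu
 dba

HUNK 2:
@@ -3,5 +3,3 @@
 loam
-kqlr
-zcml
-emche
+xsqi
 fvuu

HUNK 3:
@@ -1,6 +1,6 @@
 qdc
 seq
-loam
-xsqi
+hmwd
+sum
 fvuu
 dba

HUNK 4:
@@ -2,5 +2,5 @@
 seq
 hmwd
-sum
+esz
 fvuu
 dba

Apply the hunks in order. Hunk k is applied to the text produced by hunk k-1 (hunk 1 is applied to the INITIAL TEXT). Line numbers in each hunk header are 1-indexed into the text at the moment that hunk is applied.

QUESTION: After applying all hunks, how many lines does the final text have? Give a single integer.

Hunk 1: at line 4 remove [myf,ldjrv] add [emche] -> 8 lines: qdc seq loam kqlr zcml emche fvuu dba
Hunk 2: at line 3 remove [kqlr,zcml,emche] add [xsqi] -> 6 lines: qdc seq loam xsqi fvuu dba
Hunk 3: at line 1 remove [loam,xsqi] add [hmwd,sum] -> 6 lines: qdc seq hmwd sum fvuu dba
Hunk 4: at line 2 remove [sum] add [esz] -> 6 lines: qdc seq hmwd esz fvuu dba
Final line count: 6

Answer: 6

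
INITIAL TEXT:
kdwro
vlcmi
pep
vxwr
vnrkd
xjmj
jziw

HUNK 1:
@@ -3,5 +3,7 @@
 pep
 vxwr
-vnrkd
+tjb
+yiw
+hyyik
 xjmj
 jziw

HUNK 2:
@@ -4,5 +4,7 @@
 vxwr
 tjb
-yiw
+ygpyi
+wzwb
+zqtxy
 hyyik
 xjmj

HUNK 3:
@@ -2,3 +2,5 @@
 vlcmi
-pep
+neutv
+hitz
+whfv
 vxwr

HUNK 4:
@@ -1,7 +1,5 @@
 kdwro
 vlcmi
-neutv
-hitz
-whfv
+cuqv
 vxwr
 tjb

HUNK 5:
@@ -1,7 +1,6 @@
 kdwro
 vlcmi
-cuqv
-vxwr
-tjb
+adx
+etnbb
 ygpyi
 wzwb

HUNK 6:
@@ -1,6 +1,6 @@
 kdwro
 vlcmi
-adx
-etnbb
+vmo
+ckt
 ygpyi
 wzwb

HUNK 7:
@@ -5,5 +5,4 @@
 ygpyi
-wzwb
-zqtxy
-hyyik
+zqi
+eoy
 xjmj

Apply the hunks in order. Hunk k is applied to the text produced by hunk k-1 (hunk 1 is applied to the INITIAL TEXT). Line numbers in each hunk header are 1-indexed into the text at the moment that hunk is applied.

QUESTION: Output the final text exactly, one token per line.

Answer: kdwro
vlcmi
vmo
ckt
ygpyi
zqi
eoy
xjmj
jziw

Derivation:
Hunk 1: at line 3 remove [vnrkd] add [tjb,yiw,hyyik] -> 9 lines: kdwro vlcmi pep vxwr tjb yiw hyyik xjmj jziw
Hunk 2: at line 4 remove [yiw] add [ygpyi,wzwb,zqtxy] -> 11 lines: kdwro vlcmi pep vxwr tjb ygpyi wzwb zqtxy hyyik xjmj jziw
Hunk 3: at line 2 remove [pep] add [neutv,hitz,whfv] -> 13 lines: kdwro vlcmi neutv hitz whfv vxwr tjb ygpyi wzwb zqtxy hyyik xjmj jziw
Hunk 4: at line 1 remove [neutv,hitz,whfv] add [cuqv] -> 11 lines: kdwro vlcmi cuqv vxwr tjb ygpyi wzwb zqtxy hyyik xjmj jziw
Hunk 5: at line 1 remove [cuqv,vxwr,tjb] add [adx,etnbb] -> 10 lines: kdwro vlcmi adx etnbb ygpyi wzwb zqtxy hyyik xjmj jziw
Hunk 6: at line 1 remove [adx,etnbb] add [vmo,ckt] -> 10 lines: kdwro vlcmi vmo ckt ygpyi wzwb zqtxy hyyik xjmj jziw
Hunk 7: at line 5 remove [wzwb,zqtxy,hyyik] add [zqi,eoy] -> 9 lines: kdwro vlcmi vmo ckt ygpyi zqi eoy xjmj jziw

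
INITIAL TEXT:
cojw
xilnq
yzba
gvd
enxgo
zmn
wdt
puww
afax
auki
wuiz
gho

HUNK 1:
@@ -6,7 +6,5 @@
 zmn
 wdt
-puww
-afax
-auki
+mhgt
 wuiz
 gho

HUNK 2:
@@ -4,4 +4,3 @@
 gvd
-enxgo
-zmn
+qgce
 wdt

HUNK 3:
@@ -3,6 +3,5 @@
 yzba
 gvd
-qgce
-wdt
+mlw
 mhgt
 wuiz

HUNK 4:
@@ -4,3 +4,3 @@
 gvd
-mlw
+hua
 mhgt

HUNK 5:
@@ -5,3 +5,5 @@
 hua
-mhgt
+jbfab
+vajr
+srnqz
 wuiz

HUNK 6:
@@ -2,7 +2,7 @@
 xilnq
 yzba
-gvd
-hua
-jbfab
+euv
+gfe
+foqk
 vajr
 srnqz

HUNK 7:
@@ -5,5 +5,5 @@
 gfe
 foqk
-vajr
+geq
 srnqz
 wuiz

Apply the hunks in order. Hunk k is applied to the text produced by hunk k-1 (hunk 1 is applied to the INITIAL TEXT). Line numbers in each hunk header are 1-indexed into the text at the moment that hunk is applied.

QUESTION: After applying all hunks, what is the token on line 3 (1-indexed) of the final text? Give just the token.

Hunk 1: at line 6 remove [puww,afax,auki] add [mhgt] -> 10 lines: cojw xilnq yzba gvd enxgo zmn wdt mhgt wuiz gho
Hunk 2: at line 4 remove [enxgo,zmn] add [qgce] -> 9 lines: cojw xilnq yzba gvd qgce wdt mhgt wuiz gho
Hunk 3: at line 3 remove [qgce,wdt] add [mlw] -> 8 lines: cojw xilnq yzba gvd mlw mhgt wuiz gho
Hunk 4: at line 4 remove [mlw] add [hua] -> 8 lines: cojw xilnq yzba gvd hua mhgt wuiz gho
Hunk 5: at line 5 remove [mhgt] add [jbfab,vajr,srnqz] -> 10 lines: cojw xilnq yzba gvd hua jbfab vajr srnqz wuiz gho
Hunk 6: at line 2 remove [gvd,hua,jbfab] add [euv,gfe,foqk] -> 10 lines: cojw xilnq yzba euv gfe foqk vajr srnqz wuiz gho
Hunk 7: at line 5 remove [vajr] add [geq] -> 10 lines: cojw xilnq yzba euv gfe foqk geq srnqz wuiz gho
Final line 3: yzba

Answer: yzba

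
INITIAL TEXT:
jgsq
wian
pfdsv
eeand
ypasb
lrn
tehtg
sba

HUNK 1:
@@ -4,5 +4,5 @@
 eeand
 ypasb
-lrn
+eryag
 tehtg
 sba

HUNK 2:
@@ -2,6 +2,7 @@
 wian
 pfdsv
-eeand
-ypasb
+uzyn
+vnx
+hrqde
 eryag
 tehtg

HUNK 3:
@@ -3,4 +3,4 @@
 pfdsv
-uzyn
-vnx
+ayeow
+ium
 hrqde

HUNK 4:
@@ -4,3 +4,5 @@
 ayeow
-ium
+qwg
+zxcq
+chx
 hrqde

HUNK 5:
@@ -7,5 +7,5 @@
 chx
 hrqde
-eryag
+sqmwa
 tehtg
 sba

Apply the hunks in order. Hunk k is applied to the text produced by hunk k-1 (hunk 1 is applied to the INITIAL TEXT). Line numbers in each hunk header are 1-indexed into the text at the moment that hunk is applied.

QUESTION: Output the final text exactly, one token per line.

Hunk 1: at line 4 remove [lrn] add [eryag] -> 8 lines: jgsq wian pfdsv eeand ypasb eryag tehtg sba
Hunk 2: at line 2 remove [eeand,ypasb] add [uzyn,vnx,hrqde] -> 9 lines: jgsq wian pfdsv uzyn vnx hrqde eryag tehtg sba
Hunk 3: at line 3 remove [uzyn,vnx] add [ayeow,ium] -> 9 lines: jgsq wian pfdsv ayeow ium hrqde eryag tehtg sba
Hunk 4: at line 4 remove [ium] add [qwg,zxcq,chx] -> 11 lines: jgsq wian pfdsv ayeow qwg zxcq chx hrqde eryag tehtg sba
Hunk 5: at line 7 remove [eryag] add [sqmwa] -> 11 lines: jgsq wian pfdsv ayeow qwg zxcq chx hrqde sqmwa tehtg sba

Answer: jgsq
wian
pfdsv
ayeow
qwg
zxcq
chx
hrqde
sqmwa
tehtg
sba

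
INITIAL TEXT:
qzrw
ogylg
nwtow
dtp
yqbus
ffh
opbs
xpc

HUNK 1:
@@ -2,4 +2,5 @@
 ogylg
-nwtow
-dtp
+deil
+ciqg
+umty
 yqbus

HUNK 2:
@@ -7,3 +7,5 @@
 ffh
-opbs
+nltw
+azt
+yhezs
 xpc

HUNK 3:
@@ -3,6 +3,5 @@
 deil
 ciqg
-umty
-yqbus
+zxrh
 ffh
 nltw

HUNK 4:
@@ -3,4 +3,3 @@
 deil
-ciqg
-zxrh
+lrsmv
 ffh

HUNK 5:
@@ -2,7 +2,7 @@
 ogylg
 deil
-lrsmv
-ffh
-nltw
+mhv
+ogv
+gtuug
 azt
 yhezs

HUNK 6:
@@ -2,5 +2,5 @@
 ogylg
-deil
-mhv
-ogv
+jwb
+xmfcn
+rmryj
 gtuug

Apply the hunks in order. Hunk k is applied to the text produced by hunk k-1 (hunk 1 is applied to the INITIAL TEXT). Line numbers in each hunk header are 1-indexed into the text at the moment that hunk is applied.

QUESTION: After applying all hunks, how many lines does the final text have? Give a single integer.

Hunk 1: at line 2 remove [nwtow,dtp] add [deil,ciqg,umty] -> 9 lines: qzrw ogylg deil ciqg umty yqbus ffh opbs xpc
Hunk 2: at line 7 remove [opbs] add [nltw,azt,yhezs] -> 11 lines: qzrw ogylg deil ciqg umty yqbus ffh nltw azt yhezs xpc
Hunk 3: at line 3 remove [umty,yqbus] add [zxrh] -> 10 lines: qzrw ogylg deil ciqg zxrh ffh nltw azt yhezs xpc
Hunk 4: at line 3 remove [ciqg,zxrh] add [lrsmv] -> 9 lines: qzrw ogylg deil lrsmv ffh nltw azt yhezs xpc
Hunk 5: at line 2 remove [lrsmv,ffh,nltw] add [mhv,ogv,gtuug] -> 9 lines: qzrw ogylg deil mhv ogv gtuug azt yhezs xpc
Hunk 6: at line 2 remove [deil,mhv,ogv] add [jwb,xmfcn,rmryj] -> 9 lines: qzrw ogylg jwb xmfcn rmryj gtuug azt yhezs xpc
Final line count: 9

Answer: 9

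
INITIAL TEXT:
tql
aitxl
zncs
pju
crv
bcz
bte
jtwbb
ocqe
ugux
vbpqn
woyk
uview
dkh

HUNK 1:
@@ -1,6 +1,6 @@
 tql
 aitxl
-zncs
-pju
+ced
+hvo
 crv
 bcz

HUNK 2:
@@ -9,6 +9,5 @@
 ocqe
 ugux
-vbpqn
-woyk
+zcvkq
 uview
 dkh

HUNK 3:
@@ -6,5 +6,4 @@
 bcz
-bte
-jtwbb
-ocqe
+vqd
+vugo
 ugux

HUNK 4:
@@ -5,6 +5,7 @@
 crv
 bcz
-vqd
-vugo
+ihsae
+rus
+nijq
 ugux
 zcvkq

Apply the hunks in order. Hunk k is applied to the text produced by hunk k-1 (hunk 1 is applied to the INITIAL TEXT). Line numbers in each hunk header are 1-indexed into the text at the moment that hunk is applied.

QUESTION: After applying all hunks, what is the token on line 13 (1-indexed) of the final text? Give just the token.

Answer: dkh

Derivation:
Hunk 1: at line 1 remove [zncs,pju] add [ced,hvo] -> 14 lines: tql aitxl ced hvo crv bcz bte jtwbb ocqe ugux vbpqn woyk uview dkh
Hunk 2: at line 9 remove [vbpqn,woyk] add [zcvkq] -> 13 lines: tql aitxl ced hvo crv bcz bte jtwbb ocqe ugux zcvkq uview dkh
Hunk 3: at line 6 remove [bte,jtwbb,ocqe] add [vqd,vugo] -> 12 lines: tql aitxl ced hvo crv bcz vqd vugo ugux zcvkq uview dkh
Hunk 4: at line 5 remove [vqd,vugo] add [ihsae,rus,nijq] -> 13 lines: tql aitxl ced hvo crv bcz ihsae rus nijq ugux zcvkq uview dkh
Final line 13: dkh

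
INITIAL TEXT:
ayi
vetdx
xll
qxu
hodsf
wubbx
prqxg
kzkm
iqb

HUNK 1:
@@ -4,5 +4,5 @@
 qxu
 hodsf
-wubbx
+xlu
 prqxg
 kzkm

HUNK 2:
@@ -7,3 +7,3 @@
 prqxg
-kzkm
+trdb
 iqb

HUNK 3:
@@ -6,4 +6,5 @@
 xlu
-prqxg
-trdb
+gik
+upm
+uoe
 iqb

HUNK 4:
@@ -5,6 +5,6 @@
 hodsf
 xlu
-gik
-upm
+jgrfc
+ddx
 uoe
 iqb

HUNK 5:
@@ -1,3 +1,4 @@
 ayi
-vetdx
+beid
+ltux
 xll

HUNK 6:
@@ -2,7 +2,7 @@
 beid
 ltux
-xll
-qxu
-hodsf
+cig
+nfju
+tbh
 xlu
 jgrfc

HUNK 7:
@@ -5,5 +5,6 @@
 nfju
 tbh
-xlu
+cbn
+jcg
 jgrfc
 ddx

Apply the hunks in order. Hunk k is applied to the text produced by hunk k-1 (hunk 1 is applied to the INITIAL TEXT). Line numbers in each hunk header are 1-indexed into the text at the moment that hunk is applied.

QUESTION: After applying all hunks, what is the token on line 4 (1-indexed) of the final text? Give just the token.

Hunk 1: at line 4 remove [wubbx] add [xlu] -> 9 lines: ayi vetdx xll qxu hodsf xlu prqxg kzkm iqb
Hunk 2: at line 7 remove [kzkm] add [trdb] -> 9 lines: ayi vetdx xll qxu hodsf xlu prqxg trdb iqb
Hunk 3: at line 6 remove [prqxg,trdb] add [gik,upm,uoe] -> 10 lines: ayi vetdx xll qxu hodsf xlu gik upm uoe iqb
Hunk 4: at line 5 remove [gik,upm] add [jgrfc,ddx] -> 10 lines: ayi vetdx xll qxu hodsf xlu jgrfc ddx uoe iqb
Hunk 5: at line 1 remove [vetdx] add [beid,ltux] -> 11 lines: ayi beid ltux xll qxu hodsf xlu jgrfc ddx uoe iqb
Hunk 6: at line 2 remove [xll,qxu,hodsf] add [cig,nfju,tbh] -> 11 lines: ayi beid ltux cig nfju tbh xlu jgrfc ddx uoe iqb
Hunk 7: at line 5 remove [xlu] add [cbn,jcg] -> 12 lines: ayi beid ltux cig nfju tbh cbn jcg jgrfc ddx uoe iqb
Final line 4: cig

Answer: cig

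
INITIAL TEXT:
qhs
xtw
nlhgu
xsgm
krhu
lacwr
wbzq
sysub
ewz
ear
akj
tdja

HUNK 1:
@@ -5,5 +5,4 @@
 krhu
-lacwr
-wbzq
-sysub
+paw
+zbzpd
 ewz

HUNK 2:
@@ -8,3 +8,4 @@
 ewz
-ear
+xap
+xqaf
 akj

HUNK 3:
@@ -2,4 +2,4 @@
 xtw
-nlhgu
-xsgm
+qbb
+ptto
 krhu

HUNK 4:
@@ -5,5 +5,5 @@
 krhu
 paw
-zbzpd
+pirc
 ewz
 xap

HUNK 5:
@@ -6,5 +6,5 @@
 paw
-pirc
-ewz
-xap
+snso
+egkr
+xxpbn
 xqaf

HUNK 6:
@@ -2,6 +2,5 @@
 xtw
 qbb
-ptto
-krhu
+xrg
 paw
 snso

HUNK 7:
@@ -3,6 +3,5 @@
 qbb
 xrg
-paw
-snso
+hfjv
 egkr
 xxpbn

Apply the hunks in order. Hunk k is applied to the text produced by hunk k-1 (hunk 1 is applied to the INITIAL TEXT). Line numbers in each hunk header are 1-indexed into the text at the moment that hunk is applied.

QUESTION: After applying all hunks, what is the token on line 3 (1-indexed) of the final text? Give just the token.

Hunk 1: at line 5 remove [lacwr,wbzq,sysub] add [paw,zbzpd] -> 11 lines: qhs xtw nlhgu xsgm krhu paw zbzpd ewz ear akj tdja
Hunk 2: at line 8 remove [ear] add [xap,xqaf] -> 12 lines: qhs xtw nlhgu xsgm krhu paw zbzpd ewz xap xqaf akj tdja
Hunk 3: at line 2 remove [nlhgu,xsgm] add [qbb,ptto] -> 12 lines: qhs xtw qbb ptto krhu paw zbzpd ewz xap xqaf akj tdja
Hunk 4: at line 5 remove [zbzpd] add [pirc] -> 12 lines: qhs xtw qbb ptto krhu paw pirc ewz xap xqaf akj tdja
Hunk 5: at line 6 remove [pirc,ewz,xap] add [snso,egkr,xxpbn] -> 12 lines: qhs xtw qbb ptto krhu paw snso egkr xxpbn xqaf akj tdja
Hunk 6: at line 2 remove [ptto,krhu] add [xrg] -> 11 lines: qhs xtw qbb xrg paw snso egkr xxpbn xqaf akj tdja
Hunk 7: at line 3 remove [paw,snso] add [hfjv] -> 10 lines: qhs xtw qbb xrg hfjv egkr xxpbn xqaf akj tdja
Final line 3: qbb

Answer: qbb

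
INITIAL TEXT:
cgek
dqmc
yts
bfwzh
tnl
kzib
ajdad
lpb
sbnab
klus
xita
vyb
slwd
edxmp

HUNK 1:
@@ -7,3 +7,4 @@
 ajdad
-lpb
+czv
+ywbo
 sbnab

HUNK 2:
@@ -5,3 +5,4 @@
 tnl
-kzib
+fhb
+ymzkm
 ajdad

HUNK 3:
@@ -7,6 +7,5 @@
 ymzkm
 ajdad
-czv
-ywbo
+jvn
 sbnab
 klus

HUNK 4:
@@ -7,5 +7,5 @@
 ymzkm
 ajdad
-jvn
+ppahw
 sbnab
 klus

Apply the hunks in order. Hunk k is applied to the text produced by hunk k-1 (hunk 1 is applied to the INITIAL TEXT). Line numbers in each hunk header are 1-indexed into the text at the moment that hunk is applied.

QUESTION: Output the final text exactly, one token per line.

Answer: cgek
dqmc
yts
bfwzh
tnl
fhb
ymzkm
ajdad
ppahw
sbnab
klus
xita
vyb
slwd
edxmp

Derivation:
Hunk 1: at line 7 remove [lpb] add [czv,ywbo] -> 15 lines: cgek dqmc yts bfwzh tnl kzib ajdad czv ywbo sbnab klus xita vyb slwd edxmp
Hunk 2: at line 5 remove [kzib] add [fhb,ymzkm] -> 16 lines: cgek dqmc yts bfwzh tnl fhb ymzkm ajdad czv ywbo sbnab klus xita vyb slwd edxmp
Hunk 3: at line 7 remove [czv,ywbo] add [jvn] -> 15 lines: cgek dqmc yts bfwzh tnl fhb ymzkm ajdad jvn sbnab klus xita vyb slwd edxmp
Hunk 4: at line 7 remove [jvn] add [ppahw] -> 15 lines: cgek dqmc yts bfwzh tnl fhb ymzkm ajdad ppahw sbnab klus xita vyb slwd edxmp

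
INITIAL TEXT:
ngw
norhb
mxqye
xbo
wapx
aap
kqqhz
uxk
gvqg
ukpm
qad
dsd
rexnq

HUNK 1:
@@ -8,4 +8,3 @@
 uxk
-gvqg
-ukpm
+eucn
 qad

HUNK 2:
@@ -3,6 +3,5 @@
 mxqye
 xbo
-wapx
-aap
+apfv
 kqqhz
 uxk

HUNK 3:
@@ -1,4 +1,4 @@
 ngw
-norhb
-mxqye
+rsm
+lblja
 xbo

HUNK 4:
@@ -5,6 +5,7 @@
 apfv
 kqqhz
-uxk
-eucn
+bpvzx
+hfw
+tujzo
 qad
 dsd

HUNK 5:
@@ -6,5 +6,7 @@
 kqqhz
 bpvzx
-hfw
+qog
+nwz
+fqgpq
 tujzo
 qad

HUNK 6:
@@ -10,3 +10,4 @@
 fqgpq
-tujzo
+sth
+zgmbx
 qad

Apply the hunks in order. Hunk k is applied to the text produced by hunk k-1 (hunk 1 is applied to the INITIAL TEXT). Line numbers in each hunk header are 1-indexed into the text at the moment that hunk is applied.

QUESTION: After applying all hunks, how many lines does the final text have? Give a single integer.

Answer: 15

Derivation:
Hunk 1: at line 8 remove [gvqg,ukpm] add [eucn] -> 12 lines: ngw norhb mxqye xbo wapx aap kqqhz uxk eucn qad dsd rexnq
Hunk 2: at line 3 remove [wapx,aap] add [apfv] -> 11 lines: ngw norhb mxqye xbo apfv kqqhz uxk eucn qad dsd rexnq
Hunk 3: at line 1 remove [norhb,mxqye] add [rsm,lblja] -> 11 lines: ngw rsm lblja xbo apfv kqqhz uxk eucn qad dsd rexnq
Hunk 4: at line 5 remove [uxk,eucn] add [bpvzx,hfw,tujzo] -> 12 lines: ngw rsm lblja xbo apfv kqqhz bpvzx hfw tujzo qad dsd rexnq
Hunk 5: at line 6 remove [hfw] add [qog,nwz,fqgpq] -> 14 lines: ngw rsm lblja xbo apfv kqqhz bpvzx qog nwz fqgpq tujzo qad dsd rexnq
Hunk 6: at line 10 remove [tujzo] add [sth,zgmbx] -> 15 lines: ngw rsm lblja xbo apfv kqqhz bpvzx qog nwz fqgpq sth zgmbx qad dsd rexnq
Final line count: 15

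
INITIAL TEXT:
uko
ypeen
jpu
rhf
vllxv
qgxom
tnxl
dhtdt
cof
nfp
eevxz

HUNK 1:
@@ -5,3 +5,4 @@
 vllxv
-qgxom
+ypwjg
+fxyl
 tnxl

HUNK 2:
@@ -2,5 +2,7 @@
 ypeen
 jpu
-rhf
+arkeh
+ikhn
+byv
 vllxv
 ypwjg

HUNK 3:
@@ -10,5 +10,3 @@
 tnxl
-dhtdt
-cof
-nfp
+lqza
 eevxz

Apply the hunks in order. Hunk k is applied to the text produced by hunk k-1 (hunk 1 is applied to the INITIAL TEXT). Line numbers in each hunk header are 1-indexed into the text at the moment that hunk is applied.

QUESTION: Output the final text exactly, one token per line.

Answer: uko
ypeen
jpu
arkeh
ikhn
byv
vllxv
ypwjg
fxyl
tnxl
lqza
eevxz

Derivation:
Hunk 1: at line 5 remove [qgxom] add [ypwjg,fxyl] -> 12 lines: uko ypeen jpu rhf vllxv ypwjg fxyl tnxl dhtdt cof nfp eevxz
Hunk 2: at line 2 remove [rhf] add [arkeh,ikhn,byv] -> 14 lines: uko ypeen jpu arkeh ikhn byv vllxv ypwjg fxyl tnxl dhtdt cof nfp eevxz
Hunk 3: at line 10 remove [dhtdt,cof,nfp] add [lqza] -> 12 lines: uko ypeen jpu arkeh ikhn byv vllxv ypwjg fxyl tnxl lqza eevxz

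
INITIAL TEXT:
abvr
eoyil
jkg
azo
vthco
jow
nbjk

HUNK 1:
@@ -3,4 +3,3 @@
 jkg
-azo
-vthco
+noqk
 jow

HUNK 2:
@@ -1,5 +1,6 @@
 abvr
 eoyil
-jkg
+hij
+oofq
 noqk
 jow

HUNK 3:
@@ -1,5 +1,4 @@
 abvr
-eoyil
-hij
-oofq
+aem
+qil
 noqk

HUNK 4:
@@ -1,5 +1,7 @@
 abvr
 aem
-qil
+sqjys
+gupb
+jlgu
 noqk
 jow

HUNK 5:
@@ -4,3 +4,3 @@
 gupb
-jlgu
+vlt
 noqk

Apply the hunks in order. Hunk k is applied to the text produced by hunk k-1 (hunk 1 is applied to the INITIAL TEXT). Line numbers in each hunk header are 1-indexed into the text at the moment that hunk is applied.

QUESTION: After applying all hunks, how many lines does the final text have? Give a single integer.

Answer: 8

Derivation:
Hunk 1: at line 3 remove [azo,vthco] add [noqk] -> 6 lines: abvr eoyil jkg noqk jow nbjk
Hunk 2: at line 1 remove [jkg] add [hij,oofq] -> 7 lines: abvr eoyil hij oofq noqk jow nbjk
Hunk 3: at line 1 remove [eoyil,hij,oofq] add [aem,qil] -> 6 lines: abvr aem qil noqk jow nbjk
Hunk 4: at line 1 remove [qil] add [sqjys,gupb,jlgu] -> 8 lines: abvr aem sqjys gupb jlgu noqk jow nbjk
Hunk 5: at line 4 remove [jlgu] add [vlt] -> 8 lines: abvr aem sqjys gupb vlt noqk jow nbjk
Final line count: 8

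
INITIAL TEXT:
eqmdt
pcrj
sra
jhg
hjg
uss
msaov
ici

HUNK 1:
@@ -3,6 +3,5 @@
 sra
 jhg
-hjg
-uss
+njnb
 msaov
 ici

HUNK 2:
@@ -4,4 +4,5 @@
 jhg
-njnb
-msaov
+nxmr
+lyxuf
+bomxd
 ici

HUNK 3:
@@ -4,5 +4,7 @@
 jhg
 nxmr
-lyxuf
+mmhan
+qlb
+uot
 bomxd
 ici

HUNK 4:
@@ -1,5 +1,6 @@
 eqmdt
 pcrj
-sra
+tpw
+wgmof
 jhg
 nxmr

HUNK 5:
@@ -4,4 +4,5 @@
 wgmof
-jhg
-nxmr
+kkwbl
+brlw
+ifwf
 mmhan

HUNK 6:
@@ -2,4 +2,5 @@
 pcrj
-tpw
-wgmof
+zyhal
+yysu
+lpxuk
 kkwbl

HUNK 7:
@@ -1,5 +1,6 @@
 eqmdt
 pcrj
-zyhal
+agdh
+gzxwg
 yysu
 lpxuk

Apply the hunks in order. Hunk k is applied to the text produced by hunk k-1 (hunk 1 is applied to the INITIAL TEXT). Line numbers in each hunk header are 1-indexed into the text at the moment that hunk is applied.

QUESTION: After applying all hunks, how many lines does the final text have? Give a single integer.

Hunk 1: at line 3 remove [hjg,uss] add [njnb] -> 7 lines: eqmdt pcrj sra jhg njnb msaov ici
Hunk 2: at line 4 remove [njnb,msaov] add [nxmr,lyxuf,bomxd] -> 8 lines: eqmdt pcrj sra jhg nxmr lyxuf bomxd ici
Hunk 3: at line 4 remove [lyxuf] add [mmhan,qlb,uot] -> 10 lines: eqmdt pcrj sra jhg nxmr mmhan qlb uot bomxd ici
Hunk 4: at line 1 remove [sra] add [tpw,wgmof] -> 11 lines: eqmdt pcrj tpw wgmof jhg nxmr mmhan qlb uot bomxd ici
Hunk 5: at line 4 remove [jhg,nxmr] add [kkwbl,brlw,ifwf] -> 12 lines: eqmdt pcrj tpw wgmof kkwbl brlw ifwf mmhan qlb uot bomxd ici
Hunk 6: at line 2 remove [tpw,wgmof] add [zyhal,yysu,lpxuk] -> 13 lines: eqmdt pcrj zyhal yysu lpxuk kkwbl brlw ifwf mmhan qlb uot bomxd ici
Hunk 7: at line 1 remove [zyhal] add [agdh,gzxwg] -> 14 lines: eqmdt pcrj agdh gzxwg yysu lpxuk kkwbl brlw ifwf mmhan qlb uot bomxd ici
Final line count: 14

Answer: 14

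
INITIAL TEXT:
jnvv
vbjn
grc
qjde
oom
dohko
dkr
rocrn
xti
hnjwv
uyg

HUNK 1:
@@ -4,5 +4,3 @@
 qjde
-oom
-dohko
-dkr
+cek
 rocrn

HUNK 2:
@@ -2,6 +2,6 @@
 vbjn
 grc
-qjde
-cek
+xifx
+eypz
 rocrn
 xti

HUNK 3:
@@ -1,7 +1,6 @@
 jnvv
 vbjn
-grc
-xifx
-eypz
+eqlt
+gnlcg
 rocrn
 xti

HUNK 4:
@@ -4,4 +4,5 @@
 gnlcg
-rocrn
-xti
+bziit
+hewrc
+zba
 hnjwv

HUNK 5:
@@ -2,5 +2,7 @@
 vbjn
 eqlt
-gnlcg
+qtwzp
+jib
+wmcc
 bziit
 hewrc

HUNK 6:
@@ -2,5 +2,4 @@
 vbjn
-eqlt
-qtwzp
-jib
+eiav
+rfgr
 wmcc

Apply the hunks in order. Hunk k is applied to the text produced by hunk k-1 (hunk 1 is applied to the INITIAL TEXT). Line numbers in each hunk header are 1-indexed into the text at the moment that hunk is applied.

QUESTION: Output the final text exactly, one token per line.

Hunk 1: at line 4 remove [oom,dohko,dkr] add [cek] -> 9 lines: jnvv vbjn grc qjde cek rocrn xti hnjwv uyg
Hunk 2: at line 2 remove [qjde,cek] add [xifx,eypz] -> 9 lines: jnvv vbjn grc xifx eypz rocrn xti hnjwv uyg
Hunk 3: at line 1 remove [grc,xifx,eypz] add [eqlt,gnlcg] -> 8 lines: jnvv vbjn eqlt gnlcg rocrn xti hnjwv uyg
Hunk 4: at line 4 remove [rocrn,xti] add [bziit,hewrc,zba] -> 9 lines: jnvv vbjn eqlt gnlcg bziit hewrc zba hnjwv uyg
Hunk 5: at line 2 remove [gnlcg] add [qtwzp,jib,wmcc] -> 11 lines: jnvv vbjn eqlt qtwzp jib wmcc bziit hewrc zba hnjwv uyg
Hunk 6: at line 2 remove [eqlt,qtwzp,jib] add [eiav,rfgr] -> 10 lines: jnvv vbjn eiav rfgr wmcc bziit hewrc zba hnjwv uyg

Answer: jnvv
vbjn
eiav
rfgr
wmcc
bziit
hewrc
zba
hnjwv
uyg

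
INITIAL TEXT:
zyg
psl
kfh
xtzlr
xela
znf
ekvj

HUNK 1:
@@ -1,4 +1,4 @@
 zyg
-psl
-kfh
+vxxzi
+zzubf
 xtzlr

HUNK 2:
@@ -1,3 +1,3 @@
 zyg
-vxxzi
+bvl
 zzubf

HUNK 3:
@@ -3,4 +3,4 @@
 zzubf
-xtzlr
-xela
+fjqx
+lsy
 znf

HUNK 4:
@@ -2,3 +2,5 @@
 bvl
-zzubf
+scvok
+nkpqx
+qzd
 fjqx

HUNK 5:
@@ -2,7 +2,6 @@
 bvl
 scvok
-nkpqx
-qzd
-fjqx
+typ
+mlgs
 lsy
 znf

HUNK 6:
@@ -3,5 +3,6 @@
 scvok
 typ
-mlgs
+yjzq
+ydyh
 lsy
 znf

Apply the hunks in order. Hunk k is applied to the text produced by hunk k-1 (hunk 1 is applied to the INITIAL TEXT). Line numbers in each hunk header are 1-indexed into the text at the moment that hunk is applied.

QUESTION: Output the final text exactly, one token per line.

Hunk 1: at line 1 remove [psl,kfh] add [vxxzi,zzubf] -> 7 lines: zyg vxxzi zzubf xtzlr xela znf ekvj
Hunk 2: at line 1 remove [vxxzi] add [bvl] -> 7 lines: zyg bvl zzubf xtzlr xela znf ekvj
Hunk 3: at line 3 remove [xtzlr,xela] add [fjqx,lsy] -> 7 lines: zyg bvl zzubf fjqx lsy znf ekvj
Hunk 4: at line 2 remove [zzubf] add [scvok,nkpqx,qzd] -> 9 lines: zyg bvl scvok nkpqx qzd fjqx lsy znf ekvj
Hunk 5: at line 2 remove [nkpqx,qzd,fjqx] add [typ,mlgs] -> 8 lines: zyg bvl scvok typ mlgs lsy znf ekvj
Hunk 6: at line 3 remove [mlgs] add [yjzq,ydyh] -> 9 lines: zyg bvl scvok typ yjzq ydyh lsy znf ekvj

Answer: zyg
bvl
scvok
typ
yjzq
ydyh
lsy
znf
ekvj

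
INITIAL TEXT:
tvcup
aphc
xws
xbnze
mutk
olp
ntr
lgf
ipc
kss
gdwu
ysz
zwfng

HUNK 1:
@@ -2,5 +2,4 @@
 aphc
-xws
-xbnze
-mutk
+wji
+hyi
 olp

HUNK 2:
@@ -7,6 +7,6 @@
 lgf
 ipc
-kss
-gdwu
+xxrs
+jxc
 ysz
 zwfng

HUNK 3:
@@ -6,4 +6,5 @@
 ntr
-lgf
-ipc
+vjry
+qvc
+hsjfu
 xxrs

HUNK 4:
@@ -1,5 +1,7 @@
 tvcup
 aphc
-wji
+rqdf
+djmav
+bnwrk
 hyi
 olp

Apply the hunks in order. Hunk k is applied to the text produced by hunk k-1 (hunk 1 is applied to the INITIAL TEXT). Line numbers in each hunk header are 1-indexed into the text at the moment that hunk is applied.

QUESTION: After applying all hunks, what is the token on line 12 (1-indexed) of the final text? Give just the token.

Hunk 1: at line 2 remove [xws,xbnze,mutk] add [wji,hyi] -> 12 lines: tvcup aphc wji hyi olp ntr lgf ipc kss gdwu ysz zwfng
Hunk 2: at line 7 remove [kss,gdwu] add [xxrs,jxc] -> 12 lines: tvcup aphc wji hyi olp ntr lgf ipc xxrs jxc ysz zwfng
Hunk 3: at line 6 remove [lgf,ipc] add [vjry,qvc,hsjfu] -> 13 lines: tvcup aphc wji hyi olp ntr vjry qvc hsjfu xxrs jxc ysz zwfng
Hunk 4: at line 1 remove [wji] add [rqdf,djmav,bnwrk] -> 15 lines: tvcup aphc rqdf djmav bnwrk hyi olp ntr vjry qvc hsjfu xxrs jxc ysz zwfng
Final line 12: xxrs

Answer: xxrs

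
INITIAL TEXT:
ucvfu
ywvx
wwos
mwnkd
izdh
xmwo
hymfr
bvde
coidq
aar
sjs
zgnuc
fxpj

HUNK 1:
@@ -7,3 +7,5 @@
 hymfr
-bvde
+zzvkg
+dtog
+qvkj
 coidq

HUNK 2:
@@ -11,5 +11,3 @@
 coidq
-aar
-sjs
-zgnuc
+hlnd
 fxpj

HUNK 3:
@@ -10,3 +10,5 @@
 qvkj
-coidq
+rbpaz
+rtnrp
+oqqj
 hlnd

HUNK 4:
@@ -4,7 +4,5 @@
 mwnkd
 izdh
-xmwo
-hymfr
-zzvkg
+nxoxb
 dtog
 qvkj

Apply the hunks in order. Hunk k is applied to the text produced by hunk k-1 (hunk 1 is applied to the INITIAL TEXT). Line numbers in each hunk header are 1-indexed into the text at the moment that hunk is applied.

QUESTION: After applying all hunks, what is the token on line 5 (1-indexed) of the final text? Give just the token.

Answer: izdh

Derivation:
Hunk 1: at line 7 remove [bvde] add [zzvkg,dtog,qvkj] -> 15 lines: ucvfu ywvx wwos mwnkd izdh xmwo hymfr zzvkg dtog qvkj coidq aar sjs zgnuc fxpj
Hunk 2: at line 11 remove [aar,sjs,zgnuc] add [hlnd] -> 13 lines: ucvfu ywvx wwos mwnkd izdh xmwo hymfr zzvkg dtog qvkj coidq hlnd fxpj
Hunk 3: at line 10 remove [coidq] add [rbpaz,rtnrp,oqqj] -> 15 lines: ucvfu ywvx wwos mwnkd izdh xmwo hymfr zzvkg dtog qvkj rbpaz rtnrp oqqj hlnd fxpj
Hunk 4: at line 4 remove [xmwo,hymfr,zzvkg] add [nxoxb] -> 13 lines: ucvfu ywvx wwos mwnkd izdh nxoxb dtog qvkj rbpaz rtnrp oqqj hlnd fxpj
Final line 5: izdh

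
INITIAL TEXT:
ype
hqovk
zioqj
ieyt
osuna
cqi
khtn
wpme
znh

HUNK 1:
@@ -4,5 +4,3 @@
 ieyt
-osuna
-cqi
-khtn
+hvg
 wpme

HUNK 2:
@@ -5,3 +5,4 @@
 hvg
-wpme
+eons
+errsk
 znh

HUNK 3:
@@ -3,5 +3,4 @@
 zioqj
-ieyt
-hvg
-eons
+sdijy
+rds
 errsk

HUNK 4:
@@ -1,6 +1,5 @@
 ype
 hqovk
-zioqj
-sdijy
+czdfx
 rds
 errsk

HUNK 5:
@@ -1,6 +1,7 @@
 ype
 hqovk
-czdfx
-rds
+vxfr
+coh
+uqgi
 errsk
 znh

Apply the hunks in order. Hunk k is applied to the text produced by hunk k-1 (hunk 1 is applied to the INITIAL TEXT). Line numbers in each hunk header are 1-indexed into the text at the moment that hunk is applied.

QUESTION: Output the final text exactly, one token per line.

Hunk 1: at line 4 remove [osuna,cqi,khtn] add [hvg] -> 7 lines: ype hqovk zioqj ieyt hvg wpme znh
Hunk 2: at line 5 remove [wpme] add [eons,errsk] -> 8 lines: ype hqovk zioqj ieyt hvg eons errsk znh
Hunk 3: at line 3 remove [ieyt,hvg,eons] add [sdijy,rds] -> 7 lines: ype hqovk zioqj sdijy rds errsk znh
Hunk 4: at line 1 remove [zioqj,sdijy] add [czdfx] -> 6 lines: ype hqovk czdfx rds errsk znh
Hunk 5: at line 1 remove [czdfx,rds] add [vxfr,coh,uqgi] -> 7 lines: ype hqovk vxfr coh uqgi errsk znh

Answer: ype
hqovk
vxfr
coh
uqgi
errsk
znh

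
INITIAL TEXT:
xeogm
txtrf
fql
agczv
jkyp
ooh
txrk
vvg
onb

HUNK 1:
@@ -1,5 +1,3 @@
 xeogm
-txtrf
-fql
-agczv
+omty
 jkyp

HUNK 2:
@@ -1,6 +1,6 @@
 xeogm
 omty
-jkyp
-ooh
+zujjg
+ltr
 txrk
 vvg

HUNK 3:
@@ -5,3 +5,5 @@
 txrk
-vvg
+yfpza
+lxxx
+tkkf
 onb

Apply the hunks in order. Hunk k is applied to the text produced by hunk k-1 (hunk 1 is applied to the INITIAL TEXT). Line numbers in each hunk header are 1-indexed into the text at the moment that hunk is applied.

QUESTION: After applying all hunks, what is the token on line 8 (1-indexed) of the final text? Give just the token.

Answer: tkkf

Derivation:
Hunk 1: at line 1 remove [txtrf,fql,agczv] add [omty] -> 7 lines: xeogm omty jkyp ooh txrk vvg onb
Hunk 2: at line 1 remove [jkyp,ooh] add [zujjg,ltr] -> 7 lines: xeogm omty zujjg ltr txrk vvg onb
Hunk 3: at line 5 remove [vvg] add [yfpza,lxxx,tkkf] -> 9 lines: xeogm omty zujjg ltr txrk yfpza lxxx tkkf onb
Final line 8: tkkf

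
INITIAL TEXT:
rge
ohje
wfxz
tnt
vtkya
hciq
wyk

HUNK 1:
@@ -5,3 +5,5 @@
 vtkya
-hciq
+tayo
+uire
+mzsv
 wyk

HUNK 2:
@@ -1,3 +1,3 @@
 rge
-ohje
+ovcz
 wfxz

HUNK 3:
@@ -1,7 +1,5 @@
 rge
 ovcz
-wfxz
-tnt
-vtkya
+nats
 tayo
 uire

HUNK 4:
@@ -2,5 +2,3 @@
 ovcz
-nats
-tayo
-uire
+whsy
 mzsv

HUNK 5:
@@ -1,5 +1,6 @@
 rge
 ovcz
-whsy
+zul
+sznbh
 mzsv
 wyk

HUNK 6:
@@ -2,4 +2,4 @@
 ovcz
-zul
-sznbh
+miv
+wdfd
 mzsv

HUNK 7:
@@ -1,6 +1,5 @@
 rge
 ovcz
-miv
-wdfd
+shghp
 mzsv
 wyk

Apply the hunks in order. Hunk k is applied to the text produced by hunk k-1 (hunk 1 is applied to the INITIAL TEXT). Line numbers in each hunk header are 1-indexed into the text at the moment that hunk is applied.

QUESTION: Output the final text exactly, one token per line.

Answer: rge
ovcz
shghp
mzsv
wyk

Derivation:
Hunk 1: at line 5 remove [hciq] add [tayo,uire,mzsv] -> 9 lines: rge ohje wfxz tnt vtkya tayo uire mzsv wyk
Hunk 2: at line 1 remove [ohje] add [ovcz] -> 9 lines: rge ovcz wfxz tnt vtkya tayo uire mzsv wyk
Hunk 3: at line 1 remove [wfxz,tnt,vtkya] add [nats] -> 7 lines: rge ovcz nats tayo uire mzsv wyk
Hunk 4: at line 2 remove [nats,tayo,uire] add [whsy] -> 5 lines: rge ovcz whsy mzsv wyk
Hunk 5: at line 1 remove [whsy] add [zul,sznbh] -> 6 lines: rge ovcz zul sznbh mzsv wyk
Hunk 6: at line 2 remove [zul,sznbh] add [miv,wdfd] -> 6 lines: rge ovcz miv wdfd mzsv wyk
Hunk 7: at line 1 remove [miv,wdfd] add [shghp] -> 5 lines: rge ovcz shghp mzsv wyk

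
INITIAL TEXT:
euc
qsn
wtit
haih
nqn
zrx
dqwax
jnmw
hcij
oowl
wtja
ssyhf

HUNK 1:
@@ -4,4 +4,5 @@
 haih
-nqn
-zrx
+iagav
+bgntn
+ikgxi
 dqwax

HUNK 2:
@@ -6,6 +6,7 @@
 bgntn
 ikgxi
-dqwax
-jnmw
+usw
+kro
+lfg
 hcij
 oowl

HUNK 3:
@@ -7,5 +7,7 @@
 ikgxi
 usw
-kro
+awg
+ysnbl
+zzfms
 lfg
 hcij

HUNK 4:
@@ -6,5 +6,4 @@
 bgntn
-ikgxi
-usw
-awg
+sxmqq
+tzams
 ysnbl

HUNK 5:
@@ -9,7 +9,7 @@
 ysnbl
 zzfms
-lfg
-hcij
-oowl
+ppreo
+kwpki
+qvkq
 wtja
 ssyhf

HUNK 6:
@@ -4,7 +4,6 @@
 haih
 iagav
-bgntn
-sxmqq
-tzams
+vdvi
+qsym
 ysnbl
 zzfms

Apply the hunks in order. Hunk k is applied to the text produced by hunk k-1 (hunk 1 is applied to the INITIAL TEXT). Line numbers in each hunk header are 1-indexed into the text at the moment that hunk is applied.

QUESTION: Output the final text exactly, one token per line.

Hunk 1: at line 4 remove [nqn,zrx] add [iagav,bgntn,ikgxi] -> 13 lines: euc qsn wtit haih iagav bgntn ikgxi dqwax jnmw hcij oowl wtja ssyhf
Hunk 2: at line 6 remove [dqwax,jnmw] add [usw,kro,lfg] -> 14 lines: euc qsn wtit haih iagav bgntn ikgxi usw kro lfg hcij oowl wtja ssyhf
Hunk 3: at line 7 remove [kro] add [awg,ysnbl,zzfms] -> 16 lines: euc qsn wtit haih iagav bgntn ikgxi usw awg ysnbl zzfms lfg hcij oowl wtja ssyhf
Hunk 4: at line 6 remove [ikgxi,usw,awg] add [sxmqq,tzams] -> 15 lines: euc qsn wtit haih iagav bgntn sxmqq tzams ysnbl zzfms lfg hcij oowl wtja ssyhf
Hunk 5: at line 9 remove [lfg,hcij,oowl] add [ppreo,kwpki,qvkq] -> 15 lines: euc qsn wtit haih iagav bgntn sxmqq tzams ysnbl zzfms ppreo kwpki qvkq wtja ssyhf
Hunk 6: at line 4 remove [bgntn,sxmqq,tzams] add [vdvi,qsym] -> 14 lines: euc qsn wtit haih iagav vdvi qsym ysnbl zzfms ppreo kwpki qvkq wtja ssyhf

Answer: euc
qsn
wtit
haih
iagav
vdvi
qsym
ysnbl
zzfms
ppreo
kwpki
qvkq
wtja
ssyhf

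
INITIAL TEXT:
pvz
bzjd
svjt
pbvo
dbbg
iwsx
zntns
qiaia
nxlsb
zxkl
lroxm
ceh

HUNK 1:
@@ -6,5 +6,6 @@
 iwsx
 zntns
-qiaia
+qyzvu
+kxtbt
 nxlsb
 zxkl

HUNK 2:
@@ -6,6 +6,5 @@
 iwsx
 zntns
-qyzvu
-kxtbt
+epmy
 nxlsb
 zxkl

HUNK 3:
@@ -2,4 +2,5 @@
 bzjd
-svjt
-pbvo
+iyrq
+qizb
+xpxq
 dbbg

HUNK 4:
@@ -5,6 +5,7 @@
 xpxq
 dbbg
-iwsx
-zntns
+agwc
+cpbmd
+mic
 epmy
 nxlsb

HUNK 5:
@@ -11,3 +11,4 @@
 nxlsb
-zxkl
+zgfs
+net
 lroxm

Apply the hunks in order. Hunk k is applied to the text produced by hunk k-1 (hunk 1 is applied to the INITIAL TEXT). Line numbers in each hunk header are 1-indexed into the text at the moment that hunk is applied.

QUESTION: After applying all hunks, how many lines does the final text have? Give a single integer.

Hunk 1: at line 6 remove [qiaia] add [qyzvu,kxtbt] -> 13 lines: pvz bzjd svjt pbvo dbbg iwsx zntns qyzvu kxtbt nxlsb zxkl lroxm ceh
Hunk 2: at line 6 remove [qyzvu,kxtbt] add [epmy] -> 12 lines: pvz bzjd svjt pbvo dbbg iwsx zntns epmy nxlsb zxkl lroxm ceh
Hunk 3: at line 2 remove [svjt,pbvo] add [iyrq,qizb,xpxq] -> 13 lines: pvz bzjd iyrq qizb xpxq dbbg iwsx zntns epmy nxlsb zxkl lroxm ceh
Hunk 4: at line 5 remove [iwsx,zntns] add [agwc,cpbmd,mic] -> 14 lines: pvz bzjd iyrq qizb xpxq dbbg agwc cpbmd mic epmy nxlsb zxkl lroxm ceh
Hunk 5: at line 11 remove [zxkl] add [zgfs,net] -> 15 lines: pvz bzjd iyrq qizb xpxq dbbg agwc cpbmd mic epmy nxlsb zgfs net lroxm ceh
Final line count: 15

Answer: 15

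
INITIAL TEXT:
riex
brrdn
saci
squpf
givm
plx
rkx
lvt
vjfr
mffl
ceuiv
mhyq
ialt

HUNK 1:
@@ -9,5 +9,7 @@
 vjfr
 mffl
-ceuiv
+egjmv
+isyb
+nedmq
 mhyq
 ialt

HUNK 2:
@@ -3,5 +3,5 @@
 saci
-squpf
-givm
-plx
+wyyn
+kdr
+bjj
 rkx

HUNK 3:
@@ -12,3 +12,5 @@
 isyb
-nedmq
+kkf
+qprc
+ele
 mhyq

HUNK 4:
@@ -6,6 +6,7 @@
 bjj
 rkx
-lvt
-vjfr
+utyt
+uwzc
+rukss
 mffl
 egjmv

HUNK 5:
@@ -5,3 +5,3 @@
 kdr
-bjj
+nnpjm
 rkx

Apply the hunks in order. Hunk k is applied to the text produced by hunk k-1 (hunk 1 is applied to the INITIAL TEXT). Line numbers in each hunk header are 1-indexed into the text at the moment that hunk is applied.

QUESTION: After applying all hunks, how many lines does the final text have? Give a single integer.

Hunk 1: at line 9 remove [ceuiv] add [egjmv,isyb,nedmq] -> 15 lines: riex brrdn saci squpf givm plx rkx lvt vjfr mffl egjmv isyb nedmq mhyq ialt
Hunk 2: at line 3 remove [squpf,givm,plx] add [wyyn,kdr,bjj] -> 15 lines: riex brrdn saci wyyn kdr bjj rkx lvt vjfr mffl egjmv isyb nedmq mhyq ialt
Hunk 3: at line 12 remove [nedmq] add [kkf,qprc,ele] -> 17 lines: riex brrdn saci wyyn kdr bjj rkx lvt vjfr mffl egjmv isyb kkf qprc ele mhyq ialt
Hunk 4: at line 6 remove [lvt,vjfr] add [utyt,uwzc,rukss] -> 18 lines: riex brrdn saci wyyn kdr bjj rkx utyt uwzc rukss mffl egjmv isyb kkf qprc ele mhyq ialt
Hunk 5: at line 5 remove [bjj] add [nnpjm] -> 18 lines: riex brrdn saci wyyn kdr nnpjm rkx utyt uwzc rukss mffl egjmv isyb kkf qprc ele mhyq ialt
Final line count: 18

Answer: 18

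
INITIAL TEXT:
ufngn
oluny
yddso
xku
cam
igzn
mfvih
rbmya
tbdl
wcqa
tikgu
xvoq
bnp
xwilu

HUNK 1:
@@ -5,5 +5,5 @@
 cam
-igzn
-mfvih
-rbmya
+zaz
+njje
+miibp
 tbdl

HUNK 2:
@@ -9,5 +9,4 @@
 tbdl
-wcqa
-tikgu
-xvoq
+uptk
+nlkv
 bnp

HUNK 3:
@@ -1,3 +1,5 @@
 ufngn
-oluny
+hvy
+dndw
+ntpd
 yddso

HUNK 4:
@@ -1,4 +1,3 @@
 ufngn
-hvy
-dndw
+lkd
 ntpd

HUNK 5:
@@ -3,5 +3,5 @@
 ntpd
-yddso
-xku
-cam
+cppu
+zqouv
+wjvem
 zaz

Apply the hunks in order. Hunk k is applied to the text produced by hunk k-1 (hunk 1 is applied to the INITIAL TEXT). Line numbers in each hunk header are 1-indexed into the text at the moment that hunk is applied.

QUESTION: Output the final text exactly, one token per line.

Hunk 1: at line 5 remove [igzn,mfvih,rbmya] add [zaz,njje,miibp] -> 14 lines: ufngn oluny yddso xku cam zaz njje miibp tbdl wcqa tikgu xvoq bnp xwilu
Hunk 2: at line 9 remove [wcqa,tikgu,xvoq] add [uptk,nlkv] -> 13 lines: ufngn oluny yddso xku cam zaz njje miibp tbdl uptk nlkv bnp xwilu
Hunk 3: at line 1 remove [oluny] add [hvy,dndw,ntpd] -> 15 lines: ufngn hvy dndw ntpd yddso xku cam zaz njje miibp tbdl uptk nlkv bnp xwilu
Hunk 4: at line 1 remove [hvy,dndw] add [lkd] -> 14 lines: ufngn lkd ntpd yddso xku cam zaz njje miibp tbdl uptk nlkv bnp xwilu
Hunk 5: at line 3 remove [yddso,xku,cam] add [cppu,zqouv,wjvem] -> 14 lines: ufngn lkd ntpd cppu zqouv wjvem zaz njje miibp tbdl uptk nlkv bnp xwilu

Answer: ufngn
lkd
ntpd
cppu
zqouv
wjvem
zaz
njje
miibp
tbdl
uptk
nlkv
bnp
xwilu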